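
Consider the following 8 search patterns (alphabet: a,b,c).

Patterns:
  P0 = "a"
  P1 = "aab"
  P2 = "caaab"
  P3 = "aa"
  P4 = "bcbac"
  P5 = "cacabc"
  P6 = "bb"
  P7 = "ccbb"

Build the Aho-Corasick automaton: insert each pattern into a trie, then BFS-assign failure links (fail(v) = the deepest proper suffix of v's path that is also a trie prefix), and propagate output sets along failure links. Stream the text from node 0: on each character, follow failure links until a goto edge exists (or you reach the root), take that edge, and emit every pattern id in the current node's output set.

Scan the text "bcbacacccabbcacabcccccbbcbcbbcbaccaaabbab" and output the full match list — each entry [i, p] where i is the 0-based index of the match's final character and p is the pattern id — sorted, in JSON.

Build automaton:
Trie nodes:
  n0 'ε': a→1 b→9 c→4
  n1 'a': a→2  ←P0
  n2 'aa': b→3  ←P3
  n3 'aab': ·  ←P1
  n4 'c': a→5 c→19
  n5 'ca': a→6 c→14
  n6 'caa': a→7
  n7 'caaa': b→8
  n8 'caaab': ·  ←P2
  n9 'b': b→18 c→10
  n10 'bc': b→11
  n11 'bcb': a→12
  n12 'bcba': c→13
  n13 'bcbac': ·  ←P4
  n14 'cac': a→15
  n15 'caca': b→16
  n16 'cacab': c→17
  n17 'cacabc': ·  ←P5
  n18 'bb': ·  ←P6
  n19 'cc': b→20
  n20 'ccb': b→21
  n21 'ccbb': ·  ←P7

BFS fail/out derivation:
  fail(1) 'a': from fail(0)=0 chase 'a': 0 ⇒ 0;  out={0}∪out(0)={0}
  fail(4) 'c': from fail(0)=0 chase 'c': 0 ⇒ 0;  out=∅∪out(0)=∅
  fail(9) 'b': from fail(0)=0 chase 'b': 0 ⇒ 0;  out=∅∪out(0)=∅
  fail(2) 'aa': from fail(1)=0 chase 'a': 0 ⇒ 1;  out={3}∪out(1)={0,3}
  fail(5) 'ca': from fail(4)=0 chase 'a': 0 ⇒ 1;  out=∅∪out(1)={0}
  fail(10) 'bc': from fail(9)=0 chase 'c': 0 ⇒ 4;  out=∅∪out(4)=∅
  fail(18) 'bb': from fail(9)=0 chase 'b': 0 ⇒ 9;  out={6}∪out(9)={6}
  fail(19) 'cc': from fail(4)=0 chase 'c': 0 ⇒ 4;  out=∅∪out(4)=∅
  fail(3) 'aab': from fail(2)=1 chase 'b': 1→0 ⇒ 9;  out={1}∪out(9)={1}
  fail(6) 'caa': from fail(5)=1 chase 'a': 1 ⇒ 2;  out=∅∪out(2)={0,3}
  fail(11) 'bcb': from fail(10)=4 chase 'b': 4→0 ⇒ 9;  out=∅∪out(9)=∅
  fail(14) 'cac': from fail(5)=1 chase 'c': 1→0 ⇒ 4;  out=∅∪out(4)=∅
  fail(20) 'ccb': from fail(19)=4 chase 'b': 4→0 ⇒ 9;  out=∅∪out(9)=∅
  fail(7) 'caaa': from fail(6)=2 chase 'a': 2→1 ⇒ 2;  out=∅∪out(2)={0,3}
  fail(12) 'bcba': from fail(11)=9 chase 'a': 9→0 ⇒ 1;  out=∅∪out(1)={0}
  fail(15) 'caca': from fail(14)=4 chase 'a': 4 ⇒ 5;  out=∅∪out(5)={0}
  fail(21) 'ccbb': from fail(20)=9 chase 'b': 9 ⇒ 18;  out={7}∪out(18)={6,7}
  fail(8) 'caaab': from fail(7)=2 chase 'b': 2 ⇒ 3;  out={2}∪out(3)={1,2}
  fail(13) 'bcbac': from fail(12)=1 chase 'c': 1→0 ⇒ 4;  out={4}∪out(4)={4}
  fail(16) 'cacab': from fail(15)=5 chase 'b': 5→1→0 ⇒ 9;  out=∅∪out(9)=∅
  fail(17) 'cacabc': from fail(16)=9 chase 'c': 9 ⇒ 10;  out={5}∪out(10)={5}

Run:
i=0 'b': node 0→9
i=1 'c': node 9→10
i=2 'b': node 10→11
i=3 'a': node 11→12  ** P0@[3:3]
i=4 'c': node 12→13  ** P4@[0:4]
i=5 'a': node 13→5 (fail-walked)  ** P0@[5:5]
i=6 'c': node 5→14
i=7 'c': node 14→19 (fail-walked)
i=8 'c': node 19→19 (fail-walked)
i=9 'a': node 19→5 (fail-walked)  ** P0@[9:9]
i=10 'b': node 5→9 (fail-walked)
i=11 'b': node 9→18  ** P6@[10:11]
i=12 'c': node 18→10 (fail-walked)
i=13 'a': node 10→5 (fail-walked)  ** P0@[13:13]
i=14 'c': node 5→14
i=15 'a': node 14→15  ** P0@[15:15]
i=16 'b': node 15→16
i=17 'c': node 16→17  ** P5@[12:17]
i=18 'c': node 17→19 (fail-walked)
i=19 'c': node 19→19 (fail-walked)
i=20 'c': node 19→19 (fail-walked)
i=21 'c': node 19→19 (fail-walked)
i=22 'b': node 19→20
i=23 'b': node 20→21  ** P6@[22:23],P7@[20:23]
i=24 'c': node 21→10 (fail-walked)
i=25 'b': node 10→11
i=26 'c': node 11→10 (fail-walked)
i=27 'b': node 10→11
i=28 'b': node 11→18 (fail-walked)  ** P6@[27:28]
i=29 'c': node 18→10 (fail-walked)
i=30 'b': node 10→11
i=31 'a': node 11→12  ** P0@[31:31]
i=32 'c': node 12→13  ** P4@[28:32]
i=33 'c': node 13→19 (fail-walked)
i=34 'a': node 19→5 (fail-walked)  ** P0@[34:34]
i=35 'a': node 5→6  ** P0@[35:35],P3@[34:35]
i=36 'a': node 6→7  ** P0@[36:36],P3@[35:36]
i=37 'b': node 7→8  ** P1@[35:37],P2@[33:37]
i=38 'b': node 8→18 (fail-walked)  ** P6@[37:38]
i=39 'a': node 18→1 (fail-walked)  ** P0@[39:39]
i=40 'b': node 1→9 (fail-walked)

Result: [[3,0],[4,4],[5,0],[9,0],[11,6],[13,0],[15,0],[17,5],[23,6],[23,7],[28,6],[31,0],[32,4],[34,0],[35,0],[35,3],[36,0],[36,3],[37,1],[37,2],[38,6],[39,0]]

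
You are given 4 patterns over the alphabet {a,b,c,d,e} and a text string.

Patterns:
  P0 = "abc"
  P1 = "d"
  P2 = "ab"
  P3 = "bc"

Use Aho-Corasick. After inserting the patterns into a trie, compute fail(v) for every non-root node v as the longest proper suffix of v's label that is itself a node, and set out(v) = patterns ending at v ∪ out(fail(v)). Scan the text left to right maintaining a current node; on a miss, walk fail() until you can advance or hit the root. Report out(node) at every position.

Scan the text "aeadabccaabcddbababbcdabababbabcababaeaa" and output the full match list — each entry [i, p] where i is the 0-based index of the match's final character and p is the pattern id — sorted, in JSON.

Construct AC machine:
Trie (insert patterns):
  0='ε' goto a→1 b→5 d→4
  1='a' goto b→2
  2='ab' goto c→3  ←P2
  3='abc' goto ·  ←P0
  4='d' goto ·  ←P1
  5='b' goto c→6
  6='bc' goto ·  ←P3

BFS fail/out derivation:
  fail(1) 'a': from fail(0)=0 chase 'a': 0 ⇒ 0;  out=∅∪out(0)=∅
  fail(4) 'd': from fail(0)=0 chase 'd': 0 ⇒ 0;  out={1}∪out(0)={1}
  fail(5) 'b': from fail(0)=0 chase 'b': 0 ⇒ 0;  out=∅∪out(0)=∅
  fail(2) 'ab': from fail(1)=0 chase 'b': 0 ⇒ 5;  out={2}∪out(5)={2}
  fail(6) 'bc': from fail(5)=0 chase 'c': 0 ⇒ 0;  out={3}∪out(0)={3}
  fail(3) 'abc': from fail(2)=5 chase 'c': 5 ⇒ 6;  out={0}∪out(6)={0,3}

Scan:
pos 0 'a': at 1
pos 1 'e': at 0 (fail-walked)
pos 2 'a': at 1
pos 3 'd': at 4 (fail-walked)  emit P1@[3:3]
pos 4 'a': at 1 (fail-walked)
pos 5 'b': at 2  emit P2@[4:5]
pos 6 'c': at 3  emit P0@[4:6],P3@[5:6]
pos 7 'c': at 0 (fail-walked)
pos 8 'a': at 1
pos 9 'a': at 1 (fail-walked)
pos 10 'b': at 2  emit P2@[9:10]
pos 11 'c': at 3  emit P0@[9:11],P3@[10:11]
pos 12 'd': at 4 (fail-walked)  emit P1@[12:12]
pos 13 'd': at 4 (fail-walked)  emit P1@[13:13]
pos 14 'b': at 5 (fail-walked)
pos 15 'a': at 1 (fail-walked)
pos 16 'b': at 2  emit P2@[15:16]
pos 17 'a': at 1 (fail-walked)
pos 18 'b': at 2  emit P2@[17:18]
pos 19 'b': at 5 (fail-walked)
pos 20 'c': at 6  emit P3@[19:20]
pos 21 'd': at 4 (fail-walked)  emit P1@[21:21]
pos 22 'a': at 1 (fail-walked)
pos 23 'b': at 2  emit P2@[22:23]
pos 24 'a': at 1 (fail-walked)
pos 25 'b': at 2  emit P2@[24:25]
pos 26 'a': at 1 (fail-walked)
pos 27 'b': at 2  emit P2@[26:27]
pos 28 'b': at 5 (fail-walked)
pos 29 'a': at 1 (fail-walked)
pos 30 'b': at 2  emit P2@[29:30]
pos 31 'c': at 3  emit P0@[29:31],P3@[30:31]
pos 32 'a': at 1 (fail-walked)
pos 33 'b': at 2  emit P2@[32:33]
pos 34 'a': at 1 (fail-walked)
pos 35 'b': at 2  emit P2@[34:35]
pos 36 'a': at 1 (fail-walked)
pos 37 'e': at 0 (fail-walked)
pos 38 'a': at 1
pos 39 'a': at 1 (fail-walked)

Matches: [[3,1],[5,2],[6,0],[6,3],[10,2],[11,0],[11,3],[12,1],[13,1],[16,2],[18,2],[20,3],[21,1],[23,2],[25,2],[27,2],[30,2],[31,0],[31,3],[33,2],[35,2]]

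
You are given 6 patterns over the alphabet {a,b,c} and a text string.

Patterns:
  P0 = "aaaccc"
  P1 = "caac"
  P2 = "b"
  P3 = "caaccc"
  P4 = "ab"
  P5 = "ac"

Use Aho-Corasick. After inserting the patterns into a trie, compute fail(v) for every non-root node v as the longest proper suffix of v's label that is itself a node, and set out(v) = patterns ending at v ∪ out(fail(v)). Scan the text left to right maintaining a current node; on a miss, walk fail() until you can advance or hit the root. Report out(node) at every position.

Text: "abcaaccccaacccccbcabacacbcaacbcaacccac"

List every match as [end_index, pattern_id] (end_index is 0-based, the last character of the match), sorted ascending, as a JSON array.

Construct AC machine:
Trie (insert patterns):
  0='ε' goto a→1 b→11 c→7
  1='a' goto a→2 b→14 c→15
  2='aa' goto a→3
  3='aaa' goto c→4
  4='aaac' goto c→5
  5='aaacc' goto c→6
  6='aaaccc' goto ·  [P0 ends]
  7='c' goto a→8
  8='ca' goto a→9
  9='caa' goto c→10
  10='caac' goto c→12  [P1 ends]
  11='b' goto ·  [P2 ends]
  12='caacc' goto c→13
  13='caaccc' goto ·  [P3 ends]
  14='ab' goto ·  [P4 ends]
  15='ac' goto ·  [P5 ends]

BFS fail/out derivation:
  fail(1) 'a': from fail(0)=0 chase 'a': 0 ⇒ 0;  out=∅∪out(0)=∅
  fail(7) 'c': from fail(0)=0 chase 'c': 0 ⇒ 0;  out=∅∪out(0)=∅
  fail(11) 'b': from fail(0)=0 chase 'b': 0 ⇒ 0;  out={2}∪out(0)={2}
  fail(2) 'aa': from fail(1)=0 chase 'a': 0 ⇒ 1;  out=∅∪out(1)=∅
  fail(8) 'ca': from fail(7)=0 chase 'a': 0 ⇒ 1;  out=∅∪out(1)=∅
  fail(14) 'ab': from fail(1)=0 chase 'b': 0 ⇒ 11;  out={4}∪out(11)={2,4}
  fail(15) 'ac': from fail(1)=0 chase 'c': 0 ⇒ 7;  out={5}∪out(7)={5}
  fail(3) 'aaa': from fail(2)=1 chase 'a': 1 ⇒ 2;  out=∅∪out(2)=∅
  fail(9) 'caa': from fail(8)=1 chase 'a': 1 ⇒ 2;  out=∅∪out(2)=∅
  fail(4) 'aaac': from fail(3)=2 chase 'c': 2→1 ⇒ 15;  out=∅∪out(15)={5}
  fail(10) 'caac': from fail(9)=2 chase 'c': 2→1 ⇒ 15;  out={1}∪out(15)={1,5}
  fail(5) 'aaacc': from fail(4)=15 chase 'c': 15→7→0 ⇒ 7;  out=∅∪out(7)=∅
  fail(12) 'caacc': from fail(10)=15 chase 'c': 15→7→0 ⇒ 7;  out=∅∪out(7)=∅
  fail(6) 'aaaccc': from fail(5)=7 chase 'c': 7→0 ⇒ 7;  out={0}∪out(7)={0}
  fail(13) 'caaccc': from fail(12)=7 chase 'c': 7→0 ⇒ 7;  out={3}∪out(7)={3}

Scan:
pos 0 'a': at 1
pos 1 'b': at 14  → match P2@[1:1],P4@[0:1]
pos 2 'c': at 7 ·f
pos 3 'a': at 8
pos 4 'a': at 9
pos 5 'c': at 10  → match P1@[2:5],P5@[4:5]
pos 6 'c': at 12
pos 7 'c': at 13  → match P3@[2:7]
pos 8 'c': at 7 ·f
pos 9 'a': at 8
pos 10 'a': at 9
pos 11 'c': at 10  → match P1@[8:11],P5@[10:11]
pos 12 'c': at 12
pos 13 'c': at 13  → match P3@[8:13]
pos 14 'c': at 7 ·f
pos 15 'c': at 7 ·f
pos 16 'b': at 11 ·f  → match P2@[16:16]
pos 17 'c': at 7 ·f
pos 18 'a': at 8
pos 19 'b': at 14 ·f  → match P2@[19:19],P4@[18:19]
pos 20 'a': at 1 ·f
pos 21 'c': at 15  → match P5@[20:21]
pos 22 'a': at 8 ·f
pos 23 'c': at 15 ·f  → match P5@[22:23]
pos 24 'b': at 11 ·f  → match P2@[24:24]
pos 25 'c': at 7 ·f
pos 26 'a': at 8
pos 27 'a': at 9
pos 28 'c': at 10  → match P1@[25:28],P5@[27:28]
pos 29 'b': at 11 ·f  → match P2@[29:29]
pos 30 'c': at 7 ·f
pos 31 'a': at 8
pos 32 'a': at 9
pos 33 'c': at 10  → match P1@[30:33],P5@[32:33]
pos 34 'c': at 12
pos 35 'c': at 13  → match P3@[30:35]
pos 36 'a': at 8 ·f
pos 37 'c': at 15 ·f  → match P5@[36:37]

All matches (sorted): [[1,2],[1,4],[5,1],[5,5],[7,3],[11,1],[11,5],[13,3],[16,2],[19,2],[19,4],[21,5],[23,5],[24,2],[28,1],[28,5],[29,2],[33,1],[33,5],[35,3],[37,5]]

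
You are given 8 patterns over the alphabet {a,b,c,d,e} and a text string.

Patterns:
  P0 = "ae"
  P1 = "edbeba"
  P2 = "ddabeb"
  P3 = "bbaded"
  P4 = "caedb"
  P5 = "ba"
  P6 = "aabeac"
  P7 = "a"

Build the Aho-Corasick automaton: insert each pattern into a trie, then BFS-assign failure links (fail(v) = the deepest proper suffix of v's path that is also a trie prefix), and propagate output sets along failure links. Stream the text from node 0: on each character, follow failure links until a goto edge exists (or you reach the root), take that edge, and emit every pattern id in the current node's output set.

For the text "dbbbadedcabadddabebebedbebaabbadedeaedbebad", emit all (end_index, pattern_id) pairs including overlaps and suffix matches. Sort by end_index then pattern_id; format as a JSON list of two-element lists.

Build automaton:
Trie nodes:
  n0 'ε': a→1 b→15 c→21 d→9 e→3
  n1 'a': a→27 e→2  [P7 ends]
  n2 'ae': ·  [P0 ends]
  n3 'e': d→4
  n4 'ed': b→5
  n5 'edb': e→6
  n6 'edbe': b→7
  n7 'edbeb': a→8
  n8 'edbeba': ·  [P1 ends]
  n9 'd': d→10
  n10 'dd': a→11
  n11 'dda': b→12
  n12 'ddab': e→13
  n13 'ddabe': b→14
  n14 'ddabeb': ·  [P2 ends]
  n15 'b': a→26 b→16
  n16 'bb': a→17
  n17 'bba': d→18
  n18 'bbad': e→19
  n19 'bbade': d→20
  n20 'bbaded': ·  [P3 ends]
  n21 'c': a→22
  n22 'ca': e→23
  n23 'cae': d→24
  n24 'caed': b→25
  n25 'caedb': ·  [P4 ends]
  n26 'ba': ·  [P5 ends]
  n27 'aa': b→28
  n28 'aab': e→29
  n29 'aabe': a→30
  n30 'aabea': c→31
  n31 'aabeac': ·  [P6 ends]

BFS fail/out derivation:
  fail(1) 'a': from fail(0)=0 chase 'a': 0 ⇒ 0;  out={7}∪out(0)={7}
  fail(3) 'e': from fail(0)=0 chase 'e': 0 ⇒ 0;  out=∅∪out(0)=∅
  fail(9) 'd': from fail(0)=0 chase 'd': 0 ⇒ 0;  out=∅∪out(0)=∅
  fail(15) 'b': from fail(0)=0 chase 'b': 0 ⇒ 0;  out=∅∪out(0)=∅
  fail(21) 'c': from fail(0)=0 chase 'c': 0 ⇒ 0;  out=∅∪out(0)=∅
  fail(2) 'ae': from fail(1)=0 chase 'e': 0 ⇒ 3;  out={0}∪out(3)={0}
  fail(4) 'ed': from fail(3)=0 chase 'd': 0 ⇒ 9;  out=∅∪out(9)=∅
  fail(10) 'dd': from fail(9)=0 chase 'd': 0 ⇒ 9;  out=∅∪out(9)=∅
  fail(16) 'bb': from fail(15)=0 chase 'b': 0 ⇒ 15;  out=∅∪out(15)=∅
  fail(22) 'ca': from fail(21)=0 chase 'a': 0 ⇒ 1;  out=∅∪out(1)={7}
  fail(26) 'ba': from fail(15)=0 chase 'a': 0 ⇒ 1;  out={5}∪out(1)={5,7}
  fail(27) 'aa': from fail(1)=0 chase 'a': 0 ⇒ 1;  out=∅∪out(1)={7}
  fail(5) 'edb': from fail(4)=9 chase 'b': 9→0 ⇒ 15;  out=∅∪out(15)=∅
  fail(11) 'dda': from fail(10)=9 chase 'a': 9→0 ⇒ 1;  out=∅∪out(1)={7}
  fail(17) 'bba': from fail(16)=15 chase 'a': 15 ⇒ 26;  out=∅∪out(26)={5,7}
  fail(23) 'cae': from fail(22)=1 chase 'e': 1 ⇒ 2;  out=∅∪out(2)={0}
  fail(28) 'aab': from fail(27)=1 chase 'b': 1→0 ⇒ 15;  out=∅∪out(15)=∅
  fail(6) 'edbe': from fail(5)=15 chase 'e': 15→0 ⇒ 3;  out=∅∪out(3)=∅
  fail(12) 'ddab': from fail(11)=1 chase 'b': 1→0 ⇒ 15;  out=∅∪out(15)=∅
  fail(18) 'bbad': from fail(17)=26 chase 'd': 26→1→0 ⇒ 9;  out=∅∪out(9)=∅
  fail(24) 'caed': from fail(23)=2 chase 'd': 2→3 ⇒ 4;  out=∅∪out(4)=∅
  fail(29) 'aabe': from fail(28)=15 chase 'e': 15→0 ⇒ 3;  out=∅∪out(3)=∅
  fail(7) 'edbeb': from fail(6)=3 chase 'b': 3→0 ⇒ 15;  out=∅∪out(15)=∅
  fail(13) 'ddabe': from fail(12)=15 chase 'e': 15→0 ⇒ 3;  out=∅∪out(3)=∅
  fail(19) 'bbade': from fail(18)=9 chase 'e': 9→0 ⇒ 3;  out=∅∪out(3)=∅
  fail(25) 'caedb': from fail(24)=4 chase 'b': 4 ⇒ 5;  out={4}∪out(5)={4}
  fail(30) 'aabea': from fail(29)=3 chase 'a': 3→0 ⇒ 1;  out=∅∪out(1)={7}
  fail(8) 'edbeba': from fail(7)=15 chase 'a': 15 ⇒ 26;  out={1}∪out(26)={1,5,7}
  fail(14) 'ddabeb': from fail(13)=3 chase 'b': 3→0 ⇒ 15;  out={2}∪out(15)={2}
  fail(20) 'bbaded': from fail(19)=3 chase 'd': 3 ⇒ 4;  out={3}∪out(4)={3}
  fail(31) 'aabeac': from fail(30)=1 chase 'c': 1→0 ⇒ 21;  out={6}∪out(21)={6}

Scan:
i=0 'd': node 0→9
i=1 'b': node 9→15 (fail-walked)
i=2 'b': node 15→16
i=3 'b': node 16→16 (fail-walked)
i=4 'a': node 16→17  emit P5@[3:4],P7@[4:4]
i=5 'd': node 17→18
i=6 'e': node 18→19
i=7 'd': node 19→20  emit P3@[2:7]
i=8 'c': node 20→21 (fail-walked)
i=9 'a': node 21→22  emit P7@[9:9]
i=10 'b': node 22→15 (fail-walked)
i=11 'a': node 15→26  emit P5@[10:11],P7@[11:11]
i=12 'd': node 26→9 (fail-walked)
i=13 'd': node 9→10
i=14 'd': node 10→10 (fail-walked)
i=15 'a': node 10→11  emit P7@[15:15]
i=16 'b': node 11→12
i=17 'e': node 12→13
i=18 'b': node 13→14  emit P2@[13:18]
i=19 'e': node 14→3 (fail-walked)
i=20 'b': node 3→15 (fail-walked)
i=21 'e': node 15→3 (fail-walked)
i=22 'd': node 3→4
i=23 'b': node 4→5
i=24 'e': node 5→6
i=25 'b': node 6→7
i=26 'a': node 7→8  emit P1@[21:26],P5@[25:26],P7@[26:26]
i=27 'a': node 8→27 (fail-walked)  emit P7@[27:27]
i=28 'b': node 27→28
i=29 'b': node 28→16 (fail-walked)
i=30 'a': node 16→17  emit P5@[29:30],P7@[30:30]
i=31 'd': node 17→18
i=32 'e': node 18→19
i=33 'd': node 19→20  emit P3@[28:33]
i=34 'e': node 20→3 (fail-walked)
i=35 'a': node 3→1 (fail-walked)  emit P7@[35:35]
i=36 'e': node 1→2  emit P0@[35:36]
i=37 'd': node 2→4 (fail-walked)
i=38 'b': node 4→5
i=39 'e': node 5→6
i=40 'b': node 6→7
i=41 'a': node 7→8  emit P1@[36:41],P5@[40:41],P7@[41:41]
i=42 'd': node 8→9 (fail-walked)

Result: [[4,5],[4,7],[7,3],[9,7],[11,5],[11,7],[15,7],[18,2],[26,1],[26,5],[26,7],[27,7],[30,5],[30,7],[33,3],[35,7],[36,0],[41,1],[41,5],[41,7]]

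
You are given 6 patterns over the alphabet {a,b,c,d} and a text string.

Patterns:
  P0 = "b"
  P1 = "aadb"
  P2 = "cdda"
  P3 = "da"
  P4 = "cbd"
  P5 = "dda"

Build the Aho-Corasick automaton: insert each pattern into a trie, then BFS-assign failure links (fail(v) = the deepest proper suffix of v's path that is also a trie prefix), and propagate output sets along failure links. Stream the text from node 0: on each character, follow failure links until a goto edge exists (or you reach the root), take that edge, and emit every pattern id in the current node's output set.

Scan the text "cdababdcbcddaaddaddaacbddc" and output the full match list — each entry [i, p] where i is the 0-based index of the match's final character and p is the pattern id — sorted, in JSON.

Build:
Trie (insert patterns):
  0='ε' goto a→2 b→1 c→6 d→10
  1='b' goto ·  ←P0
  2='a' goto a→3
  3='aa' goto d→4
  4='aad' goto b→5
  5='aadb' goto ·  ←P1
  6='c' goto b→12 d→7
  7='cd' goto d→8
  8='cdd' goto a→9
  9='cdda' goto ·  ←P2
  10='d' goto a→11 d→14
  11='da' goto ·  ←P3
  12='cb' goto d→13
  13='cbd' goto ·  ←P4
  14='dd' goto a→15
  15='dda' goto ·  ←P5

Failure links (BFS by depth):
  n1('b'): parent n0 fail=0; on 'b' 0 → fail=0;  out {0}∪∅={0}
  n2('a'): parent n0 fail=0; on 'a' 0 → fail=0;  out ∅∪∅=∅
  n6('c'): parent n0 fail=0; on 'c' 0 → fail=0;  out ∅∪∅=∅
  n10('d'): parent n0 fail=0; on 'd' 0 → fail=0;  out ∅∪∅=∅
  n3('aa'): parent n2 fail=0; on 'a' 0 → fail=2;  out ∅∪∅=∅
  n7('cd'): parent n6 fail=0; on 'd' 0 → fail=10;  out ∅∪∅=∅
  n11('da'): parent n10 fail=0; on 'a' 0 → fail=2;  out {3}∪∅={3}
  n12('cb'): parent n6 fail=0; on 'b' 0 → fail=1;  out ∅∪{0}={0}
  n14('dd'): parent n10 fail=0; on 'd' 0 → fail=10;  out ∅∪∅=∅
  n4('aad'): parent n3 fail=2; on 'd' 2→0 → fail=10;  out ∅∪∅=∅
  n8('cdd'): parent n7 fail=10; on 'd' 10 → fail=14;  out ∅∪∅=∅
  n13('cbd'): parent n12 fail=1; on 'd' 1→0 → fail=10;  out {4}∪∅={4}
  n15('dda'): parent n14 fail=10; on 'a' 10 → fail=11;  out {5}∪{3}={3,5}
  n5('aadb'): parent n4 fail=10; on 'b' 10→0 → fail=1;  out {1}∪{0}={0,1}
  n9('cdda'): parent n8 fail=14; on 'a' 14 → fail=15;  out {2}∪{3,5}={2,3,5}

Text stream:
i=0 'c': node 0→6
i=1 'd': node 6→7
i=2 'a': node 7→11 ·f  ** P3@[1:2]
i=3 'b': node 11→1 ·f  ** P0@[3:3]
i=4 'a': node 1→2 ·f
i=5 'b': node 2→1 ·f  ** P0@[5:5]
i=6 'd': node 1→10 ·f
i=7 'c': node 10→6 ·f
i=8 'b': node 6→12  ** P0@[8:8]
i=9 'c': node 12→6 ·f
i=10 'd': node 6→7
i=11 'd': node 7→8
i=12 'a': node 8→9  ** P2@[9:12],P3@[11:12],P5@[10:12]
i=13 'a': node 9→3 ·f
i=14 'd': node 3→4
i=15 'd': node 4→14 ·f
i=16 'a': node 14→15  ** P3@[15:16],P5@[14:16]
i=17 'd': node 15→10 ·f
i=18 'd': node 10→14
i=19 'a': node 14→15  ** P3@[18:19],P5@[17:19]
i=20 'a': node 15→3 ·f
i=21 'c': node 3→6 ·f
i=22 'b': node 6→12  ** P0@[22:22]
i=23 'd': node 12→13  ** P4@[21:23]
i=24 'd': node 13→14 ·f
i=25 'c': node 14→6 ·f

Result: [[2,3],[3,0],[5,0],[8,0],[12,2],[12,3],[12,5],[16,3],[16,5],[19,3],[19,5],[22,0],[23,4]]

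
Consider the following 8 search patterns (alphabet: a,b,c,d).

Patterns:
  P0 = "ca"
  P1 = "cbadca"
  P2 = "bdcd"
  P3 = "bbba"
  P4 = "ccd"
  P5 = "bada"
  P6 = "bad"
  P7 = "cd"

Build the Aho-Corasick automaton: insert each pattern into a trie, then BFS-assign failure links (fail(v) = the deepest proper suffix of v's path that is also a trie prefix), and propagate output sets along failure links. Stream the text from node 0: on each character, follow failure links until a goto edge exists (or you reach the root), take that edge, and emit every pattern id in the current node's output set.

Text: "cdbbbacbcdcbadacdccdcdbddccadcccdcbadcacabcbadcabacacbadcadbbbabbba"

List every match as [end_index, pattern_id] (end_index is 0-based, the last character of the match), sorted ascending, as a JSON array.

Build automaton:
Trie nodes:
  n0 'ε': b→8 c→1
  n1 'c': a→2 b→3 c→15 d→20
  n2 'ca': ·  ←P0
  n3 'cb': a→4
  n4 'cba': d→5
  n5 'cbad': c→6
  n6 'cbadc': a→7
  n7 'cbadca': ·  ←P1
  n8 'b': a→17 b→12 d→9
  n9 'bd': c→10
  n10 'bdc': d→11
  n11 'bdcd': ·  ←P2
  n12 'bb': b→13
  n13 'bbb': a→14
  n14 'bbba': ·  ←P3
  n15 'cc': d→16
  n16 'ccd': ·  ←P4
  n17 'ba': d→18
  n18 'bad': a→19  ←P6
  n19 'bada': ·  ←P5
  n20 'cd': ·  ←P7

BFS fail/out derivation:
  n1('c'): parent n0 fail=0; on 'c' 0 → fail=0;  out ∅∪∅=∅
  n8('b'): parent n0 fail=0; on 'b' 0 → fail=0;  out ∅∪∅=∅
  n2('ca'): parent n1 fail=0; on 'a' 0 → fail=0;  out {0}∪∅={0}
  n3('cb'): parent n1 fail=0; on 'b' 0 → fail=8;  out ∅∪∅=∅
  n9('bd'): parent n8 fail=0; on 'd' 0 → fail=0;  out ∅∪∅=∅
  n12('bb'): parent n8 fail=0; on 'b' 0 → fail=8;  out ∅∪∅=∅
  n15('cc'): parent n1 fail=0; on 'c' 0 → fail=1;  out ∅∪∅=∅
  n17('ba'): parent n8 fail=0; on 'a' 0 → fail=0;  out ∅∪∅=∅
  n20('cd'): parent n1 fail=0; on 'd' 0 → fail=0;  out {7}∪∅={7}
  n4('cba'): parent n3 fail=8; on 'a' 8 → fail=17;  out ∅∪∅=∅
  n10('bdc'): parent n9 fail=0; on 'c' 0 → fail=1;  out ∅∪∅=∅
  n13('bbb'): parent n12 fail=8; on 'b' 8 → fail=12;  out ∅∪∅=∅
  n16('ccd'): parent n15 fail=1; on 'd' 1 → fail=20;  out {4}∪{7}={4,7}
  n18('bad'): parent n17 fail=0; on 'd' 0 → fail=0;  out {6}∪∅={6}
  n5('cbad'): parent n4 fail=17; on 'd' 17 → fail=18;  out ∅∪{6}={6}
  n11('bdcd'): parent n10 fail=1; on 'd' 1 → fail=20;  out {2}∪{7}={2,7}
  n14('bbba'): parent n13 fail=12; on 'a' 12→8 → fail=17;  out {3}∪∅={3}
  n19('bada'): parent n18 fail=0; on 'a' 0 → fail=0;  out {5}∪∅={5}
  n6('cbadc'): parent n5 fail=18; on 'c' 18→0 → fail=1;  out ∅∪∅=∅
  n7('cbadca'): parent n6 fail=1; on 'a' 1 → fail=2;  out {1}∪{0}={0,1}

Text stream:
pos 0 'c': at 1
pos 1 'd': at 20  emit P7@[0:1]
pos 2 'b': at 8 ·f
pos 3 'b': at 12
pos 4 'b': at 13
pos 5 'a': at 14  emit P3@[2:5]
pos 6 'c': at 1 ·f
pos 7 'b': at 3
pos 8 'c': at 1 ·f
pos 9 'd': at 20  emit P7@[8:9]
pos 10 'c': at 1 ·f
pos 11 'b': at 3
pos 12 'a': at 4
pos 13 'd': at 5  emit P6@[11:13]
pos 14 'a': at 19 ·f  emit P5@[11:14]
pos 15 'c': at 1 ·f
pos 16 'd': at 20  emit P7@[15:16]
pos 17 'c': at 1 ·f
pos 18 'c': at 15
pos 19 'd': at 16  emit P4@[17:19],P7@[18:19]
pos 20 'c': at 1 ·f
pos 21 'd': at 20  emit P7@[20:21]
pos 22 'b': at 8 ·f
pos 23 'd': at 9
pos 24 'd': at 0 ·f
pos 25 'c': at 1
pos 26 'c': at 15
pos 27 'a': at 2 ·f  emit P0@[26:27]
pos 28 'd': at 0 ·f
pos 29 'c': at 1
pos 30 'c': at 15
pos 31 'c': at 15 ·f
pos 32 'd': at 16  emit P4@[30:32],P7@[31:32]
pos 33 'c': at 1 ·f
pos 34 'b': at 3
pos 35 'a': at 4
pos 36 'd': at 5  emit P6@[34:36]
pos 37 'c': at 6
pos 38 'a': at 7  emit P0@[37:38],P1@[33:38]
pos 39 'c': at 1 ·f
pos 40 'a': at 2  emit P0@[39:40]
pos 41 'b': at 8 ·f
pos 42 'c': at 1 ·f
pos 43 'b': at 3
pos 44 'a': at 4
pos 45 'd': at 5  emit P6@[43:45]
pos 46 'c': at 6
pos 47 'a': at 7  emit P0@[46:47],P1@[42:47]
pos 48 'b': at 8 ·f
pos 49 'a': at 17
pos 50 'c': at 1 ·f
pos 51 'a': at 2  emit P0@[50:51]
pos 52 'c': at 1 ·f
pos 53 'b': at 3
pos 54 'a': at 4
pos 55 'd': at 5  emit P6@[53:55]
pos 56 'c': at 6
pos 57 'a': at 7  emit P0@[56:57],P1@[52:57]
pos 58 'd': at 0 ·f
pos 59 'b': at 8
pos 60 'b': at 12
pos 61 'b': at 13
pos 62 'a': at 14  emit P3@[59:62]
pos 63 'b': at 8 ·f
pos 64 'b': at 12
pos 65 'b': at 13
pos 66 'a': at 14  emit P3@[63:66]

Result: [[1,7],[5,3],[9,7],[13,6],[14,5],[16,7],[19,4],[19,7],[21,7],[27,0],[32,4],[32,7],[36,6],[38,0],[38,1],[40,0],[45,6],[47,0],[47,1],[51,0],[55,6],[57,0],[57,1],[62,3],[66,3]]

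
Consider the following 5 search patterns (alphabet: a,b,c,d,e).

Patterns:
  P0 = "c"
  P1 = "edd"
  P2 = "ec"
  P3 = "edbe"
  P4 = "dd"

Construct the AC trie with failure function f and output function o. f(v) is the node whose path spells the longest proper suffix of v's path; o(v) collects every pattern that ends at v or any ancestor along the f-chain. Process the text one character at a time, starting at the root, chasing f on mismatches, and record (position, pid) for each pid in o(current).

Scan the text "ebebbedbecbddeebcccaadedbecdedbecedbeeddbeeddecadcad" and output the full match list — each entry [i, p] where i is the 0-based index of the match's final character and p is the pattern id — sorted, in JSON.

Build:
Trie nodes:
  n0 'ε': c→1 d→8 e→2
  n1 'c': ·  [P0 ends]
  n2 'e': c→5 d→3
  n3 'ed': b→6 d→4
  n4 'edd': ·  [P1 ends]
  n5 'ec': ·  [P2 ends]
  n6 'edb': e→7
  n7 'edbe': ·  [P3 ends]
  n8 'd': d→9
  n9 'dd': ·  [P4 ends]

BFS fail/out derivation:
  n1('c'): parent n0 fail=0; on 'c' 0 → fail=0;  out {0}∪∅={0}
  n2('e'): parent n0 fail=0; on 'e' 0 → fail=0;  out ∅∪∅=∅
  n8('d'): parent n0 fail=0; on 'd' 0 → fail=0;  out ∅∪∅=∅
  n3('ed'): parent n2 fail=0; on 'd' 0 → fail=8;  out ∅∪∅=∅
  n5('ec'): parent n2 fail=0; on 'c' 0 → fail=1;  out {2}∪{0}={0,2}
  n9('dd'): parent n8 fail=0; on 'd' 0 → fail=8;  out {4}∪∅={4}
  n4('edd'): parent n3 fail=8; on 'd' 8 → fail=9;  out {1}∪{4}={1,4}
  n6('edb'): parent n3 fail=8; on 'b' 8→0 → fail=0;  out ∅∪∅=∅
  n7('edbe'): parent n6 fail=0; on 'e' 0 → fail=2;  out {3}∪∅={3}

Run:
pos 0 'e': at 2
pos 1 'b': at 0 ·f
pos 2 'e': at 2
pos 3 'b': at 0 ·f
pos 4 'b': at 0
pos 5 'e': at 2
pos 6 'd': at 3
pos 7 'b': at 6
pos 8 'e': at 7  → match P3@[5:8]
pos 9 'c': at 5 ·f  → match P0@[9:9],P2@[8:9]
pos 10 'b': at 0 ·f
pos 11 'd': at 8
pos 12 'd': at 9  → match P4@[11:12]
pos 13 'e': at 2 ·f
pos 14 'e': at 2 ·f
pos 15 'b': at 0 ·f
pos 16 'c': at 1  → match P0@[16:16]
pos 17 'c': at 1 ·f  → match P0@[17:17]
pos 18 'c': at 1 ·f  → match P0@[18:18]
pos 19 'a': at 0 ·f
pos 20 'a': at 0
pos 21 'd': at 8
pos 22 'e': at 2 ·f
pos 23 'd': at 3
pos 24 'b': at 6
pos 25 'e': at 7  → match P3@[22:25]
pos 26 'c': at 5 ·f  → match P0@[26:26],P2@[25:26]
pos 27 'd': at 8 ·f
pos 28 'e': at 2 ·f
pos 29 'd': at 3
pos 30 'b': at 6
pos 31 'e': at 7  → match P3@[28:31]
pos 32 'c': at 5 ·f  → match P0@[32:32],P2@[31:32]
pos 33 'e': at 2 ·f
pos 34 'd': at 3
pos 35 'b': at 6
pos 36 'e': at 7  → match P3@[33:36]
pos 37 'e': at 2 ·f
pos 38 'd': at 3
pos 39 'd': at 4  → match P1@[37:39],P4@[38:39]
pos 40 'b': at 0 ·f
pos 41 'e': at 2
pos 42 'e': at 2 ·f
pos 43 'd': at 3
pos 44 'd': at 4  → match P1@[42:44],P4@[43:44]
pos 45 'e': at 2 ·f
pos 46 'c': at 5  → match P0@[46:46],P2@[45:46]
pos 47 'a': at 0 ·f
pos 48 'd': at 8
pos 49 'c': at 1 ·f  → match P0@[49:49]
pos 50 'a': at 0 ·f
pos 51 'd': at 8

All matches (sorted): [[8,3],[9,0],[9,2],[12,4],[16,0],[17,0],[18,0],[25,3],[26,0],[26,2],[31,3],[32,0],[32,2],[36,3],[39,1],[39,4],[44,1],[44,4],[46,0],[46,2],[49,0]]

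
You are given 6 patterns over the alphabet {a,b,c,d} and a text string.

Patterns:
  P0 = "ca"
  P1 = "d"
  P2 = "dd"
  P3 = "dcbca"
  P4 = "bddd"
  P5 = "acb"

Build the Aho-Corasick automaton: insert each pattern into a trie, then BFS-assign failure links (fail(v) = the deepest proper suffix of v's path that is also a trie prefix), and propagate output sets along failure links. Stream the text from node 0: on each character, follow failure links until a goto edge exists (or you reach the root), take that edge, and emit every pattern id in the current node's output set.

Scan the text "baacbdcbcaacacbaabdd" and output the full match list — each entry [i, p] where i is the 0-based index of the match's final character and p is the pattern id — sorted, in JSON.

Build:
Trie (insert patterns):
  n0 'ε': a→13 b→9 c→1 d→3
  n1 'c': a→2
  n2 'ca': ·  ←P0
  n3 'd': c→5 d→4  ←P1
  n4 'dd': ·  ←P2
  n5 'dc': b→6
  n6 'dcb': c→7
  n7 'dcbc': a→8
  n8 'dcbca': ·  ←P3
  n9 'b': d→10
  n10 'bd': d→11
  n11 'bdd': d→12
  n12 'bddd': ·  ←P4
  n13 'a': c→14
  n14 'ac': b→15
  n15 'acb': ·  ←P5

BFS fail/out derivation:
  n1('c'): parent n0 fail=0; on 'c' 0 → fail=0;  out ∅∪∅=∅
  n3('d'): parent n0 fail=0; on 'd' 0 → fail=0;  out {1}∪∅={1}
  n9('b'): parent n0 fail=0; on 'b' 0 → fail=0;  out ∅∪∅=∅
  n13('a'): parent n0 fail=0; on 'a' 0 → fail=0;  out ∅∪∅=∅
  n2('ca'): parent n1 fail=0; on 'a' 0 → fail=13;  out {0}∪∅={0}
  n4('dd'): parent n3 fail=0; on 'd' 0 → fail=3;  out {2}∪{1}={1,2}
  n5('dc'): parent n3 fail=0; on 'c' 0 → fail=1;  out ∅∪∅=∅
  n10('bd'): parent n9 fail=0; on 'd' 0 → fail=3;  out ∅∪{1}={1}
  n14('ac'): parent n13 fail=0; on 'c' 0 → fail=1;  out ∅∪∅=∅
  n6('dcb'): parent n5 fail=1; on 'b' 1→0 → fail=9;  out ∅∪∅=∅
  n11('bdd'): parent n10 fail=3; on 'd' 3 → fail=4;  out ∅∪{1,2}={1,2}
  n15('acb'): parent n14 fail=1; on 'b' 1→0 → fail=9;  out {5}∪∅={5}
  n7('dcbc'): parent n6 fail=9; on 'c' 9→0 → fail=1;  out ∅∪∅=∅
  n12('bddd'): parent n11 fail=4; on 'd' 4→3 → fail=4;  out {4}∪{1,2}={1,2,4}
  n8('dcbca'): parent n7 fail=1; on 'a' 1 → fail=2;  out {3}∪{0}={0,3}

Run:
i=0 'b': node 0→9
i=1 'a': node 9→13 ·f
i=2 'a': node 13→13 ·f
i=3 'c': node 13→14
i=4 'b': node 14→15  ** P5@[2:4]
i=5 'd': node 15→10 ·f  ** P1@[5:5]
i=6 'c': node 10→5 ·f
i=7 'b': node 5→6
i=8 'c': node 6→7
i=9 'a': node 7→8  ** P0@[8:9],P3@[5:9]
i=10 'a': node 8→13 ·f
i=11 'c': node 13→14
i=12 'a': node 14→2 ·f  ** P0@[11:12]
i=13 'c': node 2→14 ·f
i=14 'b': node 14→15  ** P5@[12:14]
i=15 'a': node 15→13 ·f
i=16 'a': node 13→13 ·f
i=17 'b': node 13→9 ·f
i=18 'd': node 9→10  ** P1@[18:18]
i=19 'd': node 10→11  ** P1@[19:19],P2@[18:19]

Result: [[4,5],[5,1],[9,0],[9,3],[12,0],[14,5],[18,1],[19,1],[19,2]]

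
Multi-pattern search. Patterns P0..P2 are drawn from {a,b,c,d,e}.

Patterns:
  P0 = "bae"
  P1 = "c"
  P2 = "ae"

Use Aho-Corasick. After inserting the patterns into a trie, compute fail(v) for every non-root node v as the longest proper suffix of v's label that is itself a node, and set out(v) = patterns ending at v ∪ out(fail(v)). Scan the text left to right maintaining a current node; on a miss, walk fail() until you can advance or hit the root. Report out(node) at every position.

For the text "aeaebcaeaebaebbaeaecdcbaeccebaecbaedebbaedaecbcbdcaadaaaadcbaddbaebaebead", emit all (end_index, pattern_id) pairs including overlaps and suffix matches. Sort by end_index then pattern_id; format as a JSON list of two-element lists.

Construct AC machine:
Trie (insert patterns):
  n0 'ε': a→5 b→1 c→4
  n1 'b': a→2
  n2 'ba': e→3
  n3 'bae': ·  [P0 ends]
  n4 'c': ·  [P1 ends]
  n5 'a': e→6
  n6 'ae': ·  [P2 ends]

BFS fail/out derivation:
  fail(1) 'b': from fail(0)=0 chase 'b': 0 ⇒ 0;  out=∅∪out(0)=∅
  fail(4) 'c': from fail(0)=0 chase 'c': 0 ⇒ 0;  out={1}∪out(0)={1}
  fail(5) 'a': from fail(0)=0 chase 'a': 0 ⇒ 0;  out=∅∪out(0)=∅
  fail(2) 'ba': from fail(1)=0 chase 'a': 0 ⇒ 5;  out=∅∪out(5)=∅
  fail(6) 'ae': from fail(5)=0 chase 'e': 0 ⇒ 0;  out={2}∪out(0)={2}
  fail(3) 'bae': from fail(2)=5 chase 'e': 5 ⇒ 6;  out={0}∪out(6)={0,2}

Run:
i=0 'a': node 0→5
i=1 'e': node 5→6  → match P2@[0:1]
i=2 'a': node 6→5 ·f
i=3 'e': node 5→6  → match P2@[2:3]
i=4 'b': node 6→1 ·f
i=5 'c': node 1→4 ·f  → match P1@[5:5]
i=6 'a': node 4→5 ·f
i=7 'e': node 5→6  → match P2@[6:7]
i=8 'a': node 6→5 ·f
i=9 'e': node 5→6  → match P2@[8:9]
i=10 'b': node 6→1 ·f
i=11 'a': node 1→2
i=12 'e': node 2→3  → match P0@[10:12],P2@[11:12]
i=13 'b': node 3→1 ·f
i=14 'b': node 1→1 ·f
i=15 'a': node 1→2
i=16 'e': node 2→3  → match P0@[14:16],P2@[15:16]
i=17 'a': node 3→5 ·f
i=18 'e': node 5→6  → match P2@[17:18]
i=19 'c': node 6→4 ·f  → match P1@[19:19]
i=20 'd': node 4→0 ·f
i=21 'c': node 0→4  → match P1@[21:21]
i=22 'b': node 4→1 ·f
i=23 'a': node 1→2
i=24 'e': node 2→3  → match P0@[22:24],P2@[23:24]
i=25 'c': node 3→4 ·f  → match P1@[25:25]
i=26 'c': node 4→4 ·f  → match P1@[26:26]
i=27 'e': node 4→0 ·f
i=28 'b': node 0→1
i=29 'a': node 1→2
i=30 'e': node 2→3  → match P0@[28:30],P2@[29:30]
i=31 'c': node 3→4 ·f  → match P1@[31:31]
i=32 'b': node 4→1 ·f
i=33 'a': node 1→2
i=34 'e': node 2→3  → match P0@[32:34],P2@[33:34]
i=35 'd': node 3→0 ·f
i=36 'e': node 0→0
i=37 'b': node 0→1
i=38 'b': node 1→1 ·f
i=39 'a': node 1→2
i=40 'e': node 2→3  → match P0@[38:40],P2@[39:40]
i=41 'd': node 3→0 ·f
i=42 'a': node 0→5
i=43 'e': node 5→6  → match P2@[42:43]
i=44 'c': node 6→4 ·f  → match P1@[44:44]
i=45 'b': node 4→1 ·f
i=46 'c': node 1→4 ·f  → match P1@[46:46]
i=47 'b': node 4→1 ·f
i=48 'd': node 1→0 ·f
i=49 'c': node 0→4  → match P1@[49:49]
i=50 'a': node 4→5 ·f
i=51 'a': node 5→5 ·f
i=52 'd': node 5→0 ·f
i=53 'a': node 0→5
i=54 'a': node 5→5 ·f
i=55 'a': node 5→5 ·f
i=56 'a': node 5→5 ·f
i=57 'd': node 5→0 ·f
i=58 'c': node 0→4  → match P1@[58:58]
i=59 'b': node 4→1 ·f
i=60 'a': node 1→2
i=61 'd': node 2→0 ·f
i=62 'd': node 0→0
i=63 'b': node 0→1
i=64 'a': node 1→2
i=65 'e': node 2→3  → match P0@[63:65],P2@[64:65]
i=66 'b': node 3→1 ·f
i=67 'a': node 1→2
i=68 'e': node 2→3  → match P0@[66:68],P2@[67:68]
i=69 'b': node 3→1 ·f
i=70 'e': node 1→0 ·f
i=71 'a': node 0→5
i=72 'd': node 5→0 ·f

Matches: [[1,2],[3,2],[5,1],[7,2],[9,2],[12,0],[12,2],[16,0],[16,2],[18,2],[19,1],[21,1],[24,0],[24,2],[25,1],[26,1],[30,0],[30,2],[31,1],[34,0],[34,2],[40,0],[40,2],[43,2],[44,1],[46,1],[49,1],[58,1],[65,0],[65,2],[68,0],[68,2]]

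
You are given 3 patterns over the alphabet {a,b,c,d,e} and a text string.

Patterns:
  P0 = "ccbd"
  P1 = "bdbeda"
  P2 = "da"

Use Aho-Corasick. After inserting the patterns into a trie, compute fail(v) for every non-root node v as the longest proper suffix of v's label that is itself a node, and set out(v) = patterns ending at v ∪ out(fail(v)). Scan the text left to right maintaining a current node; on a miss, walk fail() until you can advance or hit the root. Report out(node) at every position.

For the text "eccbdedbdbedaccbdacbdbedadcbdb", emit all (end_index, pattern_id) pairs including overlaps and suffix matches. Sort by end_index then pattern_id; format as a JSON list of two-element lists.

Construct AC machine:
Trie nodes:
  0='ε' goto b→5 c→1 d→11
  1='c' goto c→2
  2='cc' goto b→3
  3='ccb' goto d→4
  4='ccbd' goto ·  ←P0
  5='b' goto d→6
  6='bd' goto b→7
  7='bdb' goto e→8
  8='bdbe' goto d→9
  9='bdbed' goto a→10
  10='bdbeda' goto ·  ←P1
  11='d' goto a→12
  12='da' goto ·  ←P2

BFS fail/out derivation:
  n1('c'): parent n0 fail=0; on 'c' 0 → fail=0;  out ∅∪∅=∅
  n5('b'): parent n0 fail=0; on 'b' 0 → fail=0;  out ∅∪∅=∅
  n11('d'): parent n0 fail=0; on 'd' 0 → fail=0;  out ∅∪∅=∅
  n2('cc'): parent n1 fail=0; on 'c' 0 → fail=1;  out ∅∪∅=∅
  n6('bd'): parent n5 fail=0; on 'd' 0 → fail=11;  out ∅∪∅=∅
  n12('da'): parent n11 fail=0; on 'a' 0 → fail=0;  out {2}∪∅={2}
  n3('ccb'): parent n2 fail=1; on 'b' 1→0 → fail=5;  out ∅∪∅=∅
  n7('bdb'): parent n6 fail=11; on 'b' 11→0 → fail=5;  out ∅∪∅=∅
  n4('ccbd'): parent n3 fail=5; on 'd' 5 → fail=6;  out {0}∪∅={0}
  n8('bdbe'): parent n7 fail=5; on 'e' 5→0 → fail=0;  out ∅∪∅=∅
  n9('bdbed'): parent n8 fail=0; on 'd' 0 → fail=11;  out ∅∪∅=∅
  n10('bdbeda'): parent n9 fail=11; on 'a' 11 → fail=12;  out {1}∪{2}={1,2}

Text stream:
i=0 'e': node 0→0
i=1 'c': node 0→1
i=2 'c': node 1→2
i=3 'b': node 2→3
i=4 'd': node 3→4  emit P0@[1:4]
i=5 'e': node 4→0 (fail-walked)
i=6 'd': node 0→11
i=7 'b': node 11→5 (fail-walked)
i=8 'd': node 5→6
i=9 'b': node 6→7
i=10 'e': node 7→8
i=11 'd': node 8→9
i=12 'a': node 9→10  emit P1@[7:12],P2@[11:12]
i=13 'c': node 10→1 (fail-walked)
i=14 'c': node 1→2
i=15 'b': node 2→3
i=16 'd': node 3→4  emit P0@[13:16]
i=17 'a': node 4→12 (fail-walked)  emit P2@[16:17]
i=18 'c': node 12→1 (fail-walked)
i=19 'b': node 1→5 (fail-walked)
i=20 'd': node 5→6
i=21 'b': node 6→7
i=22 'e': node 7→8
i=23 'd': node 8→9
i=24 'a': node 9→10  emit P1@[19:24],P2@[23:24]
i=25 'd': node 10→11 (fail-walked)
i=26 'c': node 11→1 (fail-walked)
i=27 'b': node 1→5 (fail-walked)
i=28 'd': node 5→6
i=29 'b': node 6→7

Result: [[4,0],[12,1],[12,2],[16,0],[17,2],[24,1],[24,2]]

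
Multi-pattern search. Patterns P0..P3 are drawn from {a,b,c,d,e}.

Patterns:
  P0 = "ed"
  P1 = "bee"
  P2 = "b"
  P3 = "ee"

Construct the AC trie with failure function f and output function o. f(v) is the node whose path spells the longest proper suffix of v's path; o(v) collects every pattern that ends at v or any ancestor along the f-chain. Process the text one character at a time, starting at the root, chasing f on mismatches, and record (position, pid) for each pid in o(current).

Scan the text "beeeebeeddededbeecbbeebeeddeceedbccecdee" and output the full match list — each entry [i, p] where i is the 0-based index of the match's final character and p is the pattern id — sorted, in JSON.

Construct AC machine:
Trie nodes:
  0='ε' goto b→3 e→1
  1='e' goto d→2 e→6
  2='ed' goto ·  ←P0
  3='b' goto e→4  ←P2
  4='be' goto e→5
  5='bee' goto ·  ←P1
  6='ee' goto ·  ←P3

BFS fail/out derivation:
  n1('e'): parent n0 fail=0; on 'e' 0 → fail=0;  out ∅∪∅=∅
  n3('b'): parent n0 fail=0; on 'b' 0 → fail=0;  out {2}∪∅={2}
  n2('ed'): parent n1 fail=0; on 'd' 0 → fail=0;  out {0}∪∅={0}
  n4('be'): parent n3 fail=0; on 'e' 0 → fail=1;  out ∅∪∅=∅
  n6('ee'): parent n1 fail=0; on 'e' 0 → fail=1;  out {3}∪∅={3}
  n5('bee'): parent n4 fail=1; on 'e' 1 → fail=6;  out {1}∪{3}={1,3}

Scan:
pos 0 'b': at 3  emit P2@[0:0]
pos 1 'e': at 4
pos 2 'e': at 5  emit P1@[0:2],P3@[1:2]
pos 3 'e': at 6 (fail-walked)  emit P3@[2:3]
pos 4 'e': at 6 (fail-walked)  emit P3@[3:4]
pos 5 'b': at 3 (fail-walked)  emit P2@[5:5]
pos 6 'e': at 4
pos 7 'e': at 5  emit P1@[5:7],P3@[6:7]
pos 8 'd': at 2 (fail-walked)  emit P0@[7:8]
pos 9 'd': at 0 (fail-walked)
pos 10 'e': at 1
pos 11 'd': at 2  emit P0@[10:11]
pos 12 'e': at 1 (fail-walked)
pos 13 'd': at 2  emit P0@[12:13]
pos 14 'b': at 3 (fail-walked)  emit P2@[14:14]
pos 15 'e': at 4
pos 16 'e': at 5  emit P1@[14:16],P3@[15:16]
pos 17 'c': at 0 (fail-walked)
pos 18 'b': at 3  emit P2@[18:18]
pos 19 'b': at 3 (fail-walked)  emit P2@[19:19]
pos 20 'e': at 4
pos 21 'e': at 5  emit P1@[19:21],P3@[20:21]
pos 22 'b': at 3 (fail-walked)  emit P2@[22:22]
pos 23 'e': at 4
pos 24 'e': at 5  emit P1@[22:24],P3@[23:24]
pos 25 'd': at 2 (fail-walked)  emit P0@[24:25]
pos 26 'd': at 0 (fail-walked)
pos 27 'e': at 1
pos 28 'c': at 0 (fail-walked)
pos 29 'e': at 1
pos 30 'e': at 6  emit P3@[29:30]
pos 31 'd': at 2 (fail-walked)  emit P0@[30:31]
pos 32 'b': at 3 (fail-walked)  emit P2@[32:32]
pos 33 'c': at 0 (fail-walked)
pos 34 'c': at 0
pos 35 'e': at 1
pos 36 'c': at 0 (fail-walked)
pos 37 'd': at 0
pos 38 'e': at 1
pos 39 'e': at 6  emit P3@[38:39]

Result: [[0,2],[2,1],[2,3],[3,3],[4,3],[5,2],[7,1],[7,3],[8,0],[11,0],[13,0],[14,2],[16,1],[16,3],[18,2],[19,2],[21,1],[21,3],[22,2],[24,1],[24,3],[25,0],[30,3],[31,0],[32,2],[39,3]]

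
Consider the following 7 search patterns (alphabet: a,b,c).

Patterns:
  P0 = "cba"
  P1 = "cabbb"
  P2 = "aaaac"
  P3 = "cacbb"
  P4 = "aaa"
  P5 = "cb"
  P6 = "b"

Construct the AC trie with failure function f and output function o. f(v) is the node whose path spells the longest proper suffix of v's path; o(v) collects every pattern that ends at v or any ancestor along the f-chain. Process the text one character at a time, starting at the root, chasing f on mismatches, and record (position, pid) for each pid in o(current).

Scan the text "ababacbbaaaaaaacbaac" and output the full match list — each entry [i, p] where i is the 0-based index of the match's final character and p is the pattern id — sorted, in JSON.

Construct AC machine:
Trie (insert patterns):
  n0 'ε': a→8 b→16 c→1
  n1 'c': a→4 b→2
  n2 'cb': a→3  [P5 ends]
  n3 'cba': ·  [P0 ends]
  n4 'ca': b→5 c→13
  n5 'cab': b→6
  n6 'cabb': b→7
  n7 'cabbb': ·  [P1 ends]
  n8 'a': a→9
  n9 'aa': a→10
  n10 'aaa': a→11  [P4 ends]
  n11 'aaaa': c→12
  n12 'aaaac': ·  [P2 ends]
  n13 'cac': b→14
  n14 'cacb': b→15
  n15 'cacbb': ·  [P3 ends]
  n16 'b': ·  [P6 ends]

Failure links (BFS by depth):
  fail(1) 'c': from fail(0)=0 chase 'c': 0 ⇒ 0;  out=∅∪out(0)=∅
  fail(8) 'a': from fail(0)=0 chase 'a': 0 ⇒ 0;  out=∅∪out(0)=∅
  fail(16) 'b': from fail(0)=0 chase 'b': 0 ⇒ 0;  out={6}∪out(0)={6}
  fail(2) 'cb': from fail(1)=0 chase 'b': 0 ⇒ 16;  out={5}∪out(16)={5,6}
  fail(4) 'ca': from fail(1)=0 chase 'a': 0 ⇒ 8;  out=∅∪out(8)=∅
  fail(9) 'aa': from fail(8)=0 chase 'a': 0 ⇒ 8;  out=∅∪out(8)=∅
  fail(3) 'cba': from fail(2)=16 chase 'a': 16→0 ⇒ 8;  out={0}∪out(8)={0}
  fail(5) 'cab': from fail(4)=8 chase 'b': 8→0 ⇒ 16;  out=∅∪out(16)={6}
  fail(10) 'aaa': from fail(9)=8 chase 'a': 8 ⇒ 9;  out={4}∪out(9)={4}
  fail(13) 'cac': from fail(4)=8 chase 'c': 8→0 ⇒ 1;  out=∅∪out(1)=∅
  fail(6) 'cabb': from fail(5)=16 chase 'b': 16→0 ⇒ 16;  out=∅∪out(16)={6}
  fail(11) 'aaaa': from fail(10)=9 chase 'a': 9 ⇒ 10;  out=∅∪out(10)={4}
  fail(14) 'cacb': from fail(13)=1 chase 'b': 1 ⇒ 2;  out=∅∪out(2)={5,6}
  fail(7) 'cabbb': from fail(6)=16 chase 'b': 16→0 ⇒ 16;  out={1}∪out(16)={1,6}
  fail(12) 'aaaac': from fail(11)=10 chase 'c': 10→9→8→0 ⇒ 1;  out={2}∪out(1)={2}
  fail(15) 'cacbb': from fail(14)=2 chase 'b': 2→16→0 ⇒ 16;  out={3}∪out(16)={3,6}

Text stream:
[0] read 'a'  n0⇒n8
[1] read 'b'  n8⇒n16 ·f  → match P6@[1:1]
[2] read 'a'  n16⇒n8 ·f
[3] read 'b'  n8⇒n16 ·f  → match P6@[3:3]
[4] read 'a'  n16⇒n8 ·f
[5] read 'c'  n8⇒n1 ·f
[6] read 'b'  n1⇒n2  → match P5@[5:6],P6@[6:6]
[7] read 'b'  n2⇒n16 ·f  → match P6@[7:7]
[8] read 'a'  n16⇒n8 ·f
[9] read 'a'  n8⇒n9
[10] read 'a'  n9⇒n10  → match P4@[8:10]
[11] read 'a'  n10⇒n11  → match P4@[9:11]
[12] read 'a'  n11⇒n11 ·f  → match P4@[10:12]
[13] read 'a'  n11⇒n11 ·f  → match P4@[11:13]
[14] read 'a'  n11⇒n11 ·f  → match P4@[12:14]
[15] read 'c'  n11⇒n12  → match P2@[11:15]
[16] read 'b'  n12⇒n2 ·f  → match P5@[15:16],P6@[16:16]
[17] read 'a'  n2⇒n3  → match P0@[15:17]
[18] read 'a'  n3⇒n9 ·f
[19] read 'c'  n9⇒n1 ·f

All matches (sorted): [[1,6],[3,6],[6,5],[6,6],[7,6],[10,4],[11,4],[12,4],[13,4],[14,4],[15,2],[16,5],[16,6],[17,0]]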